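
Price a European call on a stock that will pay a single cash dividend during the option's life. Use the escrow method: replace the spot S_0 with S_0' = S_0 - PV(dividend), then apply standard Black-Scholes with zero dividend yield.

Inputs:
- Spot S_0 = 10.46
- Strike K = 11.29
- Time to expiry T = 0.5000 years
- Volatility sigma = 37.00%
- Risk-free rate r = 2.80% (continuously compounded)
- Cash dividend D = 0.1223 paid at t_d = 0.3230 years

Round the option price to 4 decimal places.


Answer: Price = 0.7644

Derivation:
PV(D) = D * exp(-r * t_d) = 0.1223 * 0.99099677 = 0.12119891
S_0' = S_0 - PV(D) = 10.4600 - 0.12119891 = 10.33880109
d1 = (ln(S_0'/K) + (r + sigma^2/2)*T) / (sigma*sqrt(T)) = -0.15207942
d2 = d1 - sigma*sqrt(T) = -0.41370893
exp(-rT) = 0.98609754
N(d1) = 0.43956215; N(d2) = 0.33954364
C = S_0' * N(d1) - K * exp(-rT) * N(d2) = 10.33880109 * 0.43956215 - 11.2900 * 0.98609754 * 0.33954364 = 0.7644


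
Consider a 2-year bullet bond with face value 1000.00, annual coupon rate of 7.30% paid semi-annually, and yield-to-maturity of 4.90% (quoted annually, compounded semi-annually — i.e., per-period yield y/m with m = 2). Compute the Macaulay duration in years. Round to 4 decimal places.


Answer: Macaulay duration = 1.8994 years

Derivation:
Coupon per period c = face * coupon_rate / m = 36.500000
Periods per year m = 2; per-period yield y/m = 0.024500
Number of cashflows N = 4
Cashflows (t years, CF_t, discount factor 1/(1+y/m)^(m*t), PV):
  t = 0.5000: CF_t = 36.500000, DF = 0.976086, PV = 35.627135
  t = 1.0000: CF_t = 36.500000, DF = 0.952744, PV = 34.775144
  t = 1.5000: CF_t = 36.500000, DF = 0.929960, PV = 33.943528
  t = 2.0000: CF_t = 1036.500000, DF = 0.907721, PV = 940.852310
Price P = sum_t PV_t = 1045.198117
Macaulay numerator sum_t t * PV_t:
  t * PV_t at t = 0.5000: 17.813568
  t * PV_t at t = 1.0000: 34.775144
  t * PV_t at t = 1.5000: 50.915292
  t * PV_t at t = 2.0000: 1881.704620
Macaulay duration D = (sum_t t * PV_t) / P = 1985.208623 / 1045.198117 = 1.899361


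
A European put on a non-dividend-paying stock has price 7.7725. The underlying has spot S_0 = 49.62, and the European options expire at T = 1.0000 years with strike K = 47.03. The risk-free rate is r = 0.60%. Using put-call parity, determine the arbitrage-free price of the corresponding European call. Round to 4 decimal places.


Put-call parity: C - P = S_0 * exp(-qT) - K * exp(-rT).
S_0 * exp(-qT) = 49.6200 * 1.00000000 = 49.62000000
K * exp(-rT) = 47.0300 * 0.99401796 = 46.74866485
C = P + S*exp(-qT) - K*exp(-rT)
C = 7.7725 + 49.62000000 - 46.74866485 = 10.6438

Answer: Call price = 10.6438


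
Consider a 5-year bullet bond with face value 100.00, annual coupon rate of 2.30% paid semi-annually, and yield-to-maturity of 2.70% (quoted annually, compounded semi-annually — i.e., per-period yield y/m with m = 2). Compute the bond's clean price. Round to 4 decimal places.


Answer: Price = 98.1408

Derivation:
Coupon per period c = face * coupon_rate / m = 1.150000
Periods per year m = 2; per-period yield y/m = 0.013500
Number of cashflows N = 10
Cashflows (t years, CF_t, discount factor 1/(1+y/m)^(m*t), PV):
  t = 0.5000: CF_t = 1.150000, DF = 0.986680, PV = 1.134682
  t = 1.0000: CF_t = 1.150000, DF = 0.973537, PV = 1.119568
  t = 1.5000: CF_t = 1.150000, DF = 0.960569, PV = 1.104655
  t = 2.0000: CF_t = 1.150000, DF = 0.947774, PV = 1.089941
  t = 2.5000: CF_t = 1.150000, DF = 0.935150, PV = 1.075422
  t = 3.0000: CF_t = 1.150000, DF = 0.922694, PV = 1.061098
  t = 3.5000: CF_t = 1.150000, DF = 0.910403, PV = 1.046964
  t = 4.0000: CF_t = 1.150000, DF = 0.898276, PV = 1.033018
  t = 4.5000: CF_t = 1.150000, DF = 0.886311, PV = 1.019258
  t = 5.0000: CF_t = 101.150000, DF = 0.874505, PV = 88.456216
Price P = sum_t PV_t = 98.140820


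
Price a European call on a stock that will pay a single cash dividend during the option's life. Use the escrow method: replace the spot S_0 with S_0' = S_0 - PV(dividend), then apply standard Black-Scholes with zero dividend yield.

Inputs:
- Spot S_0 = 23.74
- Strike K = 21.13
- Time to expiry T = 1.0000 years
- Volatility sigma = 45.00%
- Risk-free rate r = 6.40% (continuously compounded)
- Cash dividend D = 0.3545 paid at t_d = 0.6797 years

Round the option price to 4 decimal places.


PV(D) = D * exp(-r * t_d) = 0.3545 * 0.95743179 = 0.33940957
S_0' = S_0 - PV(D) = 23.7400 - 0.33940957 = 23.40059043
d1 = (ln(S_0'/K) + (r + sigma^2/2)*T) / (sigma*sqrt(T)) = 0.59403872
d2 = d1 - sigma*sqrt(T) = 0.14403872
exp(-rT) = 0.93800500
N(d1) = 0.72375689; N(d2) = 0.55726505
C = S_0' * N(d1) - K * exp(-rT) * N(d2) = 23.40059043 * 0.72375689 - 21.1300 * 0.93800500 * 0.55726505 = 5.8913

Answer: Price = 5.8913


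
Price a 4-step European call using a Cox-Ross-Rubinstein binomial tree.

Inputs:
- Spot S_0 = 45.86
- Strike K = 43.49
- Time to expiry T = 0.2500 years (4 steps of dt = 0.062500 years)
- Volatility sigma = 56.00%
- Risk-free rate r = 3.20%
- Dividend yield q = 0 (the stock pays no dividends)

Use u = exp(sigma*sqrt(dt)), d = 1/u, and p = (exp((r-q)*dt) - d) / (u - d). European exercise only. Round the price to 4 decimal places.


dt = T/N = 0.062500
u = exp(sigma*sqrt(dt)) = 1.150274; d = 1/u = 0.869358
p = (exp((r-q)*dt) - d) / (u - d) = 0.472184
Discount per step: exp(-r*dt) = 0.998002
Stock lattice S(k, i) with i counting down-moves:
  k=0: S(0,0) = 45.8600
  k=1: S(1,0) = 52.7516; S(1,1) = 39.8688
  k=2: S(2,0) = 60.6787; S(2,1) = 45.8600; S(2,2) = 34.6602
  k=3: S(3,0) = 69.7972; S(3,1) = 52.7516; S(3,2) = 39.8688; S(3,3) = 30.1322
  k=4: S(4,0) = 80.2858; S(4,1) = 60.6787; S(4,2) = 45.8600; S(4,3) = 34.6602; S(4,4) = 26.1956
Terminal payoffs V(N, i) = max(S_T - K, 0):
  V(4,0) = 36.795841; V(4,1) = 17.188733; V(4,2) = 2.370000; V(4,3) = 0.000000; V(4,4) = 0.000000
Backward induction: V(k, i) = exp(-r*dt) * [p * V(k+1, i) + (1-p) * V(k+1, i+1)].
  V(3,0) = exp(-r*dt) * [p*36.795841 + (1-p)*17.188733] = 26.394050
  V(3,1) = exp(-r*dt) * [p*17.188733 + (1-p)*2.370000] = 9.348449
  V(3,2) = exp(-r*dt) * [p*2.370000 + (1-p)*0.000000] = 1.116840
  V(3,3) = exp(-r*dt) * [p*0.000000 + (1-p)*0.000000] = 0.000000
  V(2,0) = exp(-r*dt) * [p*26.394050 + (1-p)*9.348449] = 17.362346
  V(2,1) = exp(-r*dt) * [p*9.348449 + (1-p)*1.116840] = 4.993675
  V(2,2) = exp(-r*dt) * [p*1.116840 + (1-p)*0.000000] = 0.526300
  V(1,0) = exp(-r*dt) * [p*17.362346 + (1-p)*4.993675] = 10.812314
  V(1,1) = exp(-r*dt) * [p*4.993675 + (1-p)*0.526300] = 2.630456
  V(0,0) = exp(-r*dt) * [p*10.812314 + (1-p)*2.630456] = 6.480822

Answer: Price = V(0,0) = 6.4808


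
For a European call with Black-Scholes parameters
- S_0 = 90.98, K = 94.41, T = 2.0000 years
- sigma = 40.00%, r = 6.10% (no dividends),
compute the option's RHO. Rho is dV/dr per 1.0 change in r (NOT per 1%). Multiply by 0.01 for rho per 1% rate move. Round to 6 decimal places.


d1 = 0.4330900030; d2 = -0.1325954219
phi(d1) = 0.3632289205; exp(-qT) = 1.0000000000; exp(-rT) = 0.8851483685
N(d2) = 0.4472566766
Rho = K*T*exp(-rT)*N(d2) = 94.4100 * 2.0000 * 0.8851483685 * 0.4472566766 = 74.751670

Answer: Rho = 74.751670


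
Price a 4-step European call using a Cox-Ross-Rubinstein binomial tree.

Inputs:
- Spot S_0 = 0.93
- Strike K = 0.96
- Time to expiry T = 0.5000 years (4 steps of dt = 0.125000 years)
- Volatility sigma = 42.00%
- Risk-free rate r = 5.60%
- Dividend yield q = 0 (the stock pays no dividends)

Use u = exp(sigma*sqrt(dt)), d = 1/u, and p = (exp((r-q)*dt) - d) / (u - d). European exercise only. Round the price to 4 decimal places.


dt = T/N = 0.125000
u = exp(sigma*sqrt(dt)) = 1.160084; d = 1/u = 0.862007
p = (exp((r-q)*dt) - d) / (u - d) = 0.486511
Discount per step: exp(-r*dt) = 0.993024
Stock lattice S(k, i) with i counting down-moves:
  k=0: S(0,0) = 0.9300
  k=1: S(1,0) = 1.0789; S(1,1) = 0.8017
  k=2: S(2,0) = 1.2516; S(2,1) = 0.9300; S(2,2) = 0.6910
  k=3: S(3,0) = 1.4519; S(3,1) = 1.0789; S(3,2) = 0.8017; S(3,3) = 0.5957
  k=4: S(4,0) = 1.6844; S(4,1) = 1.2516; S(4,2) = 0.9300; S(4,3) = 0.6910; S(4,4) = 0.5135
Terminal payoffs V(N, i) = max(S_T - K, 0):
  V(4,0) = 0.724382; V(4,1) = 0.291589; V(4,2) = 0.000000; V(4,3) = 0.000000; V(4,4) = 0.000000
Backward induction: V(k, i) = exp(-r*dt) * [p * V(k+1, i) + (1-p) * V(k+1, i+1)].
  V(3,0) = exp(-r*dt) * [p*0.724382 + (1-p)*0.291589] = 0.498645
  V(3,1) = exp(-r*dt) * [p*0.291589 + (1-p)*0.000000] = 0.140872
  V(3,2) = exp(-r*dt) * [p*0.000000 + (1-p)*0.000000] = 0.000000
  V(3,3) = exp(-r*dt) * [p*0.000000 + (1-p)*0.000000] = 0.000000
  V(2,0) = exp(-r*dt) * [p*0.498645 + (1-p)*0.140872] = 0.312736
  V(2,1) = exp(-r*dt) * [p*0.140872 + (1-p)*0.000000] = 0.068058
  V(2,2) = exp(-r*dt) * [p*0.000000 + (1-p)*0.000000] = 0.000000
  V(1,0) = exp(-r*dt) * [p*0.312736 + (1-p)*0.068058] = 0.185791
  V(1,1) = exp(-r*dt) * [p*0.068058 + (1-p)*0.000000] = 0.032880
  V(0,0) = exp(-r*dt) * [p*0.185791 + (1-p)*0.032880] = 0.106525

Answer: Price = V(0,0) = 0.1065


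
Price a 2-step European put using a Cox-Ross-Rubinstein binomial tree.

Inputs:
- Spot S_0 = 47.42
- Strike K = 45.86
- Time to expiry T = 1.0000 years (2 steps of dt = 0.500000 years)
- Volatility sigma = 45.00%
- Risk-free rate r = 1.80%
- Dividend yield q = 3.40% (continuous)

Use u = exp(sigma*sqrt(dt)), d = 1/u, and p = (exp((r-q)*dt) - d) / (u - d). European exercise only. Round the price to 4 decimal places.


Answer: Price = V(0,0) = 7.1284

Derivation:
dt = T/N = 0.500000
u = exp(sigma*sqrt(dt)) = 1.374648; d = 1/u = 0.727459
p = (exp((r-q)*dt) - d) / (u - d) = 0.408803
Discount per step: exp(-r*dt) = 0.991040
Stock lattice S(k, i) with i counting down-moves:
  k=0: S(0,0) = 47.4200
  k=1: S(1,0) = 65.1858; S(1,1) = 34.4961
  k=2: S(2,0) = 89.6076; S(2,1) = 47.4200; S(2,2) = 25.0945
Terminal payoffs V(N, i) = max(K - S_T, 0):
  V(2,0) = 0.000000; V(2,1) = 0.000000; V(2,2) = 20.765518
Backward induction: V(k, i) = exp(-r*dt) * [p * V(k+1, i) + (1-p) * V(k+1, i+1)].
  V(1,0) = exp(-r*dt) * [p*0.000000 + (1-p)*0.000000] = 0.000000
  V(1,1) = exp(-r*dt) * [p*0.000000 + (1-p)*20.765518] = 12.166516
  V(0,0) = exp(-r*dt) * [p*0.000000 + (1-p)*12.166516] = 7.128361


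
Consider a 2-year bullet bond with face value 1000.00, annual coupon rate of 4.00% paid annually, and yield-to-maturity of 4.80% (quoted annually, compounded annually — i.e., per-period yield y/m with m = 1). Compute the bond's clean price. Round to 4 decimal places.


Coupon per period c = face * coupon_rate / m = 40.000000
Periods per year m = 1; per-period yield y/m = 0.048000
Number of cashflows N = 2
Cashflows (t years, CF_t, discount factor 1/(1+y/m)^(m*t), PV):
  t = 1.0000: CF_t = 40.000000, DF = 0.954198, PV = 38.167939
  t = 2.0000: CF_t = 1040.000000, DF = 0.910495, PV = 946.914515
Price P = sum_t PV_t = 985.082454

Answer: Price = 985.0825


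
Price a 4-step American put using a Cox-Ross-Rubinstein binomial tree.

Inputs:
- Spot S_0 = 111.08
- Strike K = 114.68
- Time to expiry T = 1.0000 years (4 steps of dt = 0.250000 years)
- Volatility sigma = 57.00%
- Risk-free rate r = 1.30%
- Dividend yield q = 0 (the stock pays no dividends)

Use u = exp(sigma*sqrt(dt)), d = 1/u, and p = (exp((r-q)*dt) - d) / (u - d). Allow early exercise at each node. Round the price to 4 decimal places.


Answer: Price = V(0,0) = 25.6677

Derivation:
dt = T/N = 0.250000
u = exp(sigma*sqrt(dt)) = 1.329762; d = 1/u = 0.752014
p = (exp((r-q)*dt) - d) / (u - d) = 0.434863
Discount per step: exp(-r*dt) = 0.996755
Stock lattice S(k, i) with i counting down-moves:
  k=0: S(0,0) = 111.0800
  k=1: S(1,0) = 147.7100; S(1,1) = 83.5337
  k=2: S(2,0) = 196.4191; S(2,1) = 111.0800; S(2,2) = 62.8186
  k=3: S(3,0) = 261.1907; S(3,1) = 147.7100; S(3,2) = 83.5337; S(3,3) = 47.2405
  k=4: S(4,0) = 347.3214; S(4,1) = 196.4191; S(4,2) = 111.0800; S(4,3) = 62.8186; S(4,4) = 35.5255
Terminal payoffs V(N, i) = max(K - S_T, 0):
  V(4,0) = 0.000000; V(4,1) = 0.000000; V(4,2) = 3.600000; V(4,3) = 51.861434; V(4,4) = 79.154503
Backward induction: V(k, i) = exp(-r*dt) * [p * V(k+1, i) + (1-p) * V(k+1, i+1)]; then take max(V_cont, immediate exercise) for American.
  V(3,0) = exp(-r*dt) * [p*0.000000 + (1-p)*0.000000] = 0.000000; exercise = 0.000000; V(3,0) = max -> 0.000000
  V(3,1) = exp(-r*dt) * [p*0.000000 + (1-p)*3.600000] = 2.027892; exercise = 0.000000; V(3,1) = max -> 2.027892
  V(3,2) = exp(-r*dt) * [p*3.600000 + (1-p)*51.861434] = 30.774152; exercise = 31.146257; V(3,2) = max -> 31.146257
  V(3,3) = exp(-r*dt) * [p*51.861434 + (1-p)*79.154503] = 67.067438; exercise = 67.439543; V(3,3) = max -> 67.439543
  V(2,0) = exp(-r*dt) * [p*0.000000 + (1-p)*2.027892] = 1.142319; exercise = 0.000000; V(2,0) = max -> 1.142319
  V(2,1) = exp(-r*dt) * [p*2.027892 + (1-p)*31.146257] = 18.423788; exercise = 3.600000; V(2,1) = max -> 18.423788
  V(2,2) = exp(-r*dt) * [p*31.146257 + (1-p)*67.439543] = 51.489329; exercise = 51.861434; V(2,2) = max -> 51.861434
  V(1,0) = exp(-r*dt) * [p*1.142319 + (1-p)*18.423788] = 10.873323; exercise = 0.000000; V(1,0) = max -> 10.873323
  V(1,1) = exp(-r*dt) * [p*18.423788 + (1-p)*51.861434] = 37.199549; exercise = 31.146257; V(1,1) = max -> 37.199549
  V(0,0) = exp(-r*dt) * [p*10.873323 + (1-p)*37.199549] = 25.667696; exercise = 3.600000; V(0,0) = max -> 25.667696


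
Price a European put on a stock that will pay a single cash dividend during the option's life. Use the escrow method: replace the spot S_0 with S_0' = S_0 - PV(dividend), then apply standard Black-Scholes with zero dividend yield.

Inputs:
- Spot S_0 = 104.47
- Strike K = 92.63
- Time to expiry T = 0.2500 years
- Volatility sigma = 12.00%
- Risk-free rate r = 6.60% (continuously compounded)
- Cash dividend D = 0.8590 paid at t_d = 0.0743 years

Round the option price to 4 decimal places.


Answer: Price = 0.0335

Derivation:
PV(D) = D * exp(-r * t_d) = 0.8590 * 0.99510820 = 0.85479795
S_0' = S_0 - PV(D) = 104.4700 - 0.85479795 = 103.61520205
d1 = (ln(S_0'/K) + (r + sigma^2/2)*T) / (sigma*sqrt(T)) = 2.17284990
d2 = d1 - sigma*sqrt(T) = 2.11284990
exp(-rT) = 0.98363538
N(-d1) = 0.01489581; N(-d2) = 0.01730681
P = K * exp(-rT) * N(-d2) - S_0' * N(-d1) = 92.6300 * 0.98363538 * 0.01730681 - 103.61520205 * 0.01489581 = 0.0335


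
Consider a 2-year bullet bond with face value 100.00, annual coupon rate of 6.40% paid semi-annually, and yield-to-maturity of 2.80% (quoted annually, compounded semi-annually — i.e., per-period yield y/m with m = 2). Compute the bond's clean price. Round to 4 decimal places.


Coupon per period c = face * coupon_rate / m = 3.200000
Periods per year m = 2; per-period yield y/m = 0.014000
Number of cashflows N = 4
Cashflows (t years, CF_t, discount factor 1/(1+y/m)^(m*t), PV):
  t = 0.5000: CF_t = 3.200000, DF = 0.986193, PV = 3.155819
  t = 1.0000: CF_t = 3.200000, DF = 0.972577, PV = 3.112247
  t = 1.5000: CF_t = 3.200000, DF = 0.959149, PV = 3.069277
  t = 2.0000: CF_t = 103.200000, DF = 0.945906, PV = 97.617544
Price P = sum_t PV_t = 106.954887

Answer: Price = 106.9549


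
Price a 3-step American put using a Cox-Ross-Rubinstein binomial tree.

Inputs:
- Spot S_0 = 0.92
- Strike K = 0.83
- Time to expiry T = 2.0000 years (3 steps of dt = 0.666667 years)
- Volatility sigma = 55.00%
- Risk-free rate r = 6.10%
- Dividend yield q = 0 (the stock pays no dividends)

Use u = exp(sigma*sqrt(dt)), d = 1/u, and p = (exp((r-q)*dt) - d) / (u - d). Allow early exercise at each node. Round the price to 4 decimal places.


dt = T/N = 0.666667
u = exp(sigma*sqrt(dt)) = 1.566859; d = 1/u = 0.638219
p = (exp((r-q)*dt) - d) / (u - d) = 0.434275
Discount per step: exp(-r*dt) = 0.960149
Stock lattice S(k, i) with i counting down-moves:
  k=0: S(0,0) = 0.9200
  k=1: S(1,0) = 1.4415; S(1,1) = 0.5872
  k=2: S(2,0) = 2.2586; S(2,1) = 0.9200; S(2,2) = 0.3747
  k=3: S(3,0) = 3.5390; S(3,1) = 1.4415; S(3,2) = 0.5872; S(3,3) = 0.2392
Terminal payoffs V(N, i) = max(K - S_T, 0):
  V(3,0) = 0.000000; V(3,1) = 0.000000; V(3,2) = 0.242838; V(3,3) = 0.590835
Backward induction: V(k, i) = exp(-r*dt) * [p * V(k+1, i) + (1-p) * V(k+1, i+1)]; then take max(V_cont, immediate exercise) for American.
  V(2,0) = exp(-r*dt) * [p*0.000000 + (1-p)*0.000000] = 0.000000; exercise = 0.000000; V(2,0) = max -> 0.000000
  V(2,1) = exp(-r*dt) * [p*0.000000 + (1-p)*0.242838] = 0.131905; exercise = 0.000000; V(2,1) = max -> 0.131905
  V(2,2) = exp(-r*dt) * [p*0.242838 + (1-p)*0.590835] = 0.422186; exercise = 0.455262; V(2,2) = max -> 0.455262
  V(1,0) = exp(-r*dt) * [p*0.000000 + (1-p)*0.131905] = 0.071648; exercise = 0.000000; V(1,0) = max -> 0.071648
  V(1,1) = exp(-r*dt) * [p*0.131905 + (1-p)*0.455262] = 0.302289; exercise = 0.242838; V(1,1) = max -> 0.302289
  V(0,0) = exp(-r*dt) * [p*0.071648 + (1-p)*0.302289] = 0.194073; exercise = 0.000000; V(0,0) = max -> 0.194073

Answer: Price = V(0,0) = 0.1941


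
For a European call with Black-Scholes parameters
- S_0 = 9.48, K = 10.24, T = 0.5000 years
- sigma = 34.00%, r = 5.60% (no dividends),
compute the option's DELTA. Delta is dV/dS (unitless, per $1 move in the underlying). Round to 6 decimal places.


d1 = -0.0840928958; d2 = -0.3245092014
phi(d1) = 0.3975341881; exp(-qT) = 1.0000000000; exp(-rT) = 0.9723883668
N(d1) = 0.4664912865
Delta = exp(-qT) * N(d1) = 1.0000000000 * 0.4664912865 = 0.466491

Answer: Delta = 0.466491


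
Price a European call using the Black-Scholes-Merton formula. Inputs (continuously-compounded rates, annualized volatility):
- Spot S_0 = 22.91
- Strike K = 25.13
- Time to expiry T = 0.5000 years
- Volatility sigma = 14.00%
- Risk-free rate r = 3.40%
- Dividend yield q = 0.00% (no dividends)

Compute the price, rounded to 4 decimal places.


d1 = (ln(S/K) + (r - q + 0.5*sigma^2) * T) / (sigma * sqrt(T)) = -0.71305512
d2 = d1 - sigma * sqrt(T) = -0.81205007
exp(-rT) = 0.98314368; exp(-qT) = 1.00000000
C = S_0 * exp(-qT) * N(d1) - K * exp(-rT) * N(d2)
N(d1) = 0.23790583; N(d2) = 0.20838145
C = 22.9100 * 1.00000000 * 0.23790583 - 25.1300 * 0.98314368 * 0.20838145 = 0.3021

Answer: Price = 0.3021


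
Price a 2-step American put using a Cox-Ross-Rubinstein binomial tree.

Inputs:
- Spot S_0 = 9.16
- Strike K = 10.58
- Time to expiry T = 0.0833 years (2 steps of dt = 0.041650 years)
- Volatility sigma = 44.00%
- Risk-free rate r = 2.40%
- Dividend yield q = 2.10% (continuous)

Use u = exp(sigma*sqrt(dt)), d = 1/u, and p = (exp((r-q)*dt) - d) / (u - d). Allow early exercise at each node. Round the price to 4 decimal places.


Answer: Price = V(0,0) = 1.5038

Derivation:
dt = T/N = 0.041650
u = exp(sigma*sqrt(dt)) = 1.093952; d = 1/u = 0.914117
p = (exp((r-q)*dt) - d) / (u - d) = 0.478261
Discount per step: exp(-r*dt) = 0.999001
Stock lattice S(k, i) with i counting down-moves:
  k=0: S(0,0) = 9.1600
  k=1: S(1,0) = 10.0206; S(1,1) = 8.3733
  k=2: S(2,0) = 10.9621; S(2,1) = 9.1600; S(2,2) = 7.6542
Terminal payoffs V(N, i) = max(K - S_T, 0):
  V(2,0) = 0.000000; V(2,1) = 1.420000; V(2,2) = 2.925813
Backward induction: V(k, i) = exp(-r*dt) * [p * V(k+1, i) + (1-p) * V(k+1, i+1)]; then take max(V_cont, immediate exercise) for American.
  V(1,0) = exp(-r*dt) * [p*0.000000 + (1-p)*1.420000] = 0.740130; exercise = 0.559401; V(1,0) = max -> 0.740130
  V(1,1) = exp(-r*dt) * [p*1.420000 + (1-p)*2.925813] = 2.203438; exercise = 2.206688; V(1,1) = max -> 2.206688
  V(0,0) = exp(-r*dt) * [p*0.740130 + (1-p)*2.206688] = 1.503787; exercise = 1.420000; V(0,0) = max -> 1.503787


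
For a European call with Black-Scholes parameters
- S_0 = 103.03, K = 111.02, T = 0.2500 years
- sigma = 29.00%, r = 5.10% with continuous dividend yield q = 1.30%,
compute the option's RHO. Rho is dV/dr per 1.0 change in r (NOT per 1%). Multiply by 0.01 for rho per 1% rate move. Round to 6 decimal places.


d1 = -0.3770872918; d2 = -0.5220872918
phi(d1) = 0.3715633346; exp(-qT) = 0.9967552755; exp(-rT) = 0.9873309369
N(d2) = 0.3008047771
Rho = K*T*exp(-rT)*N(d2) = 111.0200 * 0.2500 * 0.9873309369 * 0.3008047771 = 8.243065

Answer: Rho = 8.243065


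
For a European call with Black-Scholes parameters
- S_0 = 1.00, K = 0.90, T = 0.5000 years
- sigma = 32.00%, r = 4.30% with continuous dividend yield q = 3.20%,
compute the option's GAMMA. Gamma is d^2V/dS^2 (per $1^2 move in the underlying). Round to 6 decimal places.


Answer: Gamma = 1.446604

Derivation:
d1 = 0.6030759749; d2 = 0.3768018049
phi(d1) = 0.3326086022; exp(-qT) = 0.9841273201; exp(-rT) = 0.9787294775
Gamma = exp(-qT) * phi(d1) / (S * sigma * sqrt(T)) = 0.9841273201 * 0.3326086022 / (1.0000 * 0.3200 * 0.7071067812) = 1.446604


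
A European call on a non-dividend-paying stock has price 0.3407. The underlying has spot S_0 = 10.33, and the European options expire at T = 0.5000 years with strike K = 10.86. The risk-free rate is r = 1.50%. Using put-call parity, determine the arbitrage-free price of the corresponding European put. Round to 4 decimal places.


Answer: Put price = 0.7896

Derivation:
Put-call parity: C - P = S_0 * exp(-qT) - K * exp(-rT).
S_0 * exp(-qT) = 10.3300 * 1.00000000 = 10.33000000
K * exp(-rT) = 10.8600 * 0.99252805 = 10.77885468
P = C - S*exp(-qT) + K*exp(-rT)
P = 0.3407 - 10.33000000 + 10.77885468 = 0.7896


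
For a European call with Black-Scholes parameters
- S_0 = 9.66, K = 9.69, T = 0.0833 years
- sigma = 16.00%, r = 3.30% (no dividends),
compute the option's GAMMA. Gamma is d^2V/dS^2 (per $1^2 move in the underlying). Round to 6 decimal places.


d1 = 0.0154694922; d2 = -0.0307092908
phi(d1) = 0.3988945488; exp(-qT) = 1.0000000000; exp(-rT) = 0.9972548748
Gamma = exp(-qT) * phi(d1) / (S * sigma * sqrt(T)) = 1.0000000000 * 0.3988945488 / (9.6600 * 0.1600 * 0.2886173938) = 0.894208

Answer: Gamma = 0.894208


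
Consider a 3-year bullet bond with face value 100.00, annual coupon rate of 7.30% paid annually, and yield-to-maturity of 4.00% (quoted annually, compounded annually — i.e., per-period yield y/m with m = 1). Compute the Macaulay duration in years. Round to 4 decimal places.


Answer: Macaulay duration = 2.8096 years

Derivation:
Coupon per period c = face * coupon_rate / m = 7.300000
Periods per year m = 1; per-period yield y/m = 0.040000
Number of cashflows N = 3
Cashflows (t years, CF_t, discount factor 1/(1+y/m)^(m*t), PV):
  t = 1.0000: CF_t = 7.300000, DF = 0.961538, PV = 7.019231
  t = 2.0000: CF_t = 7.300000, DF = 0.924556, PV = 6.749260
  t = 3.0000: CF_t = 107.300000, DF = 0.888996, PV = 95.389309
Price P = sum_t PV_t = 109.157800
Macaulay numerator sum_t t * PV_t:
  t * PV_t at t = 1.0000: 7.019231
  t * PV_t at t = 2.0000: 13.498521
  t * PV_t at t = 3.0000: 286.167928
Macaulay duration D = (sum_t t * PV_t) / P = 306.685679 / 109.157800 = 2.809563


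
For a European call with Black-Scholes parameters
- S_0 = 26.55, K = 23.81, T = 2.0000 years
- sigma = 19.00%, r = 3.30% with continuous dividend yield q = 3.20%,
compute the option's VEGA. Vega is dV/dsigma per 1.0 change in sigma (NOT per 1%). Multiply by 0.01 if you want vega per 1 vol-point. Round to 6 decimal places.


Answer: Vega = 12.097139

Derivation:
d1 = 0.5471669950; d2 = 0.2784664181
phi(d1) = 0.3434772521; exp(-qT) = 0.9380049995; exp(-rT) = 0.9361308643
Vega = S * exp(-qT) * phi(d1) * sqrt(T) = 26.5500 * 0.9380049995 * 0.3434772521 * 1.4142135624 = 12.097139


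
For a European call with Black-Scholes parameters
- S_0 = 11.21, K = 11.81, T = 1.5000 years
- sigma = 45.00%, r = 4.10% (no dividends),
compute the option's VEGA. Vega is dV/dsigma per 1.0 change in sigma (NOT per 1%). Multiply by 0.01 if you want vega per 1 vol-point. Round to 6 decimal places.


Answer: Vega = 5.247792

Derivation:
d1 = 0.2925500116; d2 = -0.2585851805
phi(d1) = 0.3822305617; exp(-qT) = 1.0000000000; exp(-rT) = 0.9403529457
Vega = S * exp(-qT) * phi(d1) * sqrt(T) = 11.2100 * 1.0000000000 * 0.3822305617 * 1.2247448714 = 5.247792


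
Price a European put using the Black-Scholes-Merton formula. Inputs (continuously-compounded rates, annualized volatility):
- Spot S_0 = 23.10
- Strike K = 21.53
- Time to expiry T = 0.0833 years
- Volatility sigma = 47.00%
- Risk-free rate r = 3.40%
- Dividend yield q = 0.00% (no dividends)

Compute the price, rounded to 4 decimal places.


d1 = (ln(S/K) + (r - q + 0.5*sigma^2) * T) / (sigma * sqrt(T)) = 0.60757748
d2 = d1 - sigma * sqrt(T) = 0.47192730
exp(-rT) = 0.99717181; exp(-qT) = 1.00000000
P = K * exp(-rT) * N(-d2) - S_0 * exp(-qT) * N(-d1)
N(-d1) = 0.27173387; N(-d2) = 0.31848934
P = 21.5300 * 0.99717181 * 0.31848934 - 23.1000 * 1.00000000 * 0.27173387 = 0.5606

Answer: Price = 0.5606


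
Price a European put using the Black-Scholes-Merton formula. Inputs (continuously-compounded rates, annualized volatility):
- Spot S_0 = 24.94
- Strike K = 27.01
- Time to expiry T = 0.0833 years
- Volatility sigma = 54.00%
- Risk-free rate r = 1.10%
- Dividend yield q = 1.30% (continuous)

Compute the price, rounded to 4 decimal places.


Answer: Price = 2.8547

Derivation:
d1 = (ln(S/K) + (r - q + 0.5*sigma^2) * T) / (sigma * sqrt(T)) = -0.43473989
d2 = d1 - sigma * sqrt(T) = -0.59059329
exp(-rT) = 0.99908412; exp(-qT) = 0.99891769
P = K * exp(-rT) * N(-d2) - S_0 * exp(-qT) * N(-d1)
N(-d1) = 0.66812438; N(-d2) = 0.72260352
P = 27.0100 * 0.99908412 * 0.72260352 - 24.9400 * 0.99891769 * 0.66812438 = 2.8547


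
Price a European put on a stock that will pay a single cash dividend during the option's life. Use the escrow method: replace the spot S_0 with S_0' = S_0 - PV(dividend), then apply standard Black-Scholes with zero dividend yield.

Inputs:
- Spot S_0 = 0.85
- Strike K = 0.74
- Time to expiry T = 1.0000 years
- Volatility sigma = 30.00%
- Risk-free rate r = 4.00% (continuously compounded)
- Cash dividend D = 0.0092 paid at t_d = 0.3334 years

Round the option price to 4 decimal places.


PV(D) = D * exp(-r * t_d) = 0.0092 * 0.98675253 = 0.00907812
S_0' = S_0 - PV(D) = 0.8500 - 0.00907812 = 0.84092188
d1 = (ln(S_0'/K) + (r + sigma^2/2)*T) / (sigma*sqrt(T)) = 0.70949525
d2 = d1 - sigma*sqrt(T) = 0.40949525
exp(-rT) = 0.96078944
N(-d1) = 0.23900860; N(-d2) = 0.34108812
P = K * exp(-rT) * N(-d2) - S_0' * N(-d1) = 0.7400 * 0.96078944 * 0.34108812 - 0.84092188 * 0.23900860 = 0.0415

Answer: Price = 0.0415


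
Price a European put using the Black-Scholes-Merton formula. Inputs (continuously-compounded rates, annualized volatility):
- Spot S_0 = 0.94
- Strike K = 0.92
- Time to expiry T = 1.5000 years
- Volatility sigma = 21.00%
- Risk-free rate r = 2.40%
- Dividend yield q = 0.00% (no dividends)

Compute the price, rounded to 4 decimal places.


Answer: Price = 0.0695

Derivation:
d1 = (ln(S/K) + (r - q + 0.5*sigma^2) * T) / (sigma * sqrt(T)) = 0.35218688
d2 = d1 - sigma * sqrt(T) = 0.09499045
exp(-rT) = 0.96464029; exp(-qT) = 1.00000000
P = K * exp(-rT) * N(-d2) - S_0 * exp(-qT) * N(-d1)
N(-d1) = 0.36234906; N(-d2) = 0.46216120
P = 0.9200 * 0.96464029 * 0.46216120 - 0.9400 * 1.00000000 * 0.36234906 = 0.0695


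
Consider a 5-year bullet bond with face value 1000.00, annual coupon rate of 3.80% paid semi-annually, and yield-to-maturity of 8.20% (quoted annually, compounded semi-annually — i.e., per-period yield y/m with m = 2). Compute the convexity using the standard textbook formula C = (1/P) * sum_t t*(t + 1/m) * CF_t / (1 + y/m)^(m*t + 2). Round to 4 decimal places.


Coupon per period c = face * coupon_rate / m = 19.000000
Periods per year m = 2; per-period yield y/m = 0.041000
Number of cashflows N = 10
Cashflows (t years, CF_t, discount factor 1/(1+y/m)^(m*t), PV):
  t = 0.5000: CF_t = 19.000000, DF = 0.960615, PV = 18.251681
  t = 1.0000: CF_t = 19.000000, DF = 0.922781, PV = 17.532835
  t = 1.5000: CF_t = 19.000000, DF = 0.886437, PV = 16.842301
  t = 2.0000: CF_t = 19.000000, DF = 0.851524, PV = 16.178963
  t = 2.5000: CF_t = 19.000000, DF = 0.817987, PV = 15.541751
  t = 3.0000: CF_t = 19.000000, DF = 0.785770, PV = 14.929636
  t = 3.5000: CF_t = 19.000000, DF = 0.754823, PV = 14.341629
  t = 4.0000: CF_t = 19.000000, DF = 0.725094, PV = 13.776781
  t = 4.5000: CF_t = 19.000000, DF = 0.696536, PV = 13.234180
  t = 5.0000: CF_t = 1019.000000, DF = 0.669103, PV = 681.815530
Price P = sum_t PV_t = 822.445287
Convexity numerator sum_t t*(t + 1/m) * CF_t / (1+y/m)^(m*t + 2):
  t = 0.5000: term = 8.421150
  t = 1.0000: term = 24.268445
  t = 1.5000: term = 46.625254
  t = 2.0000: term = 74.648181
  t = 2.5000: term = 107.562220
  t = 3.0000: term = 144.656204
  t = 3.5000: term = 185.278519
  t = 4.0000: term = 228.833083
  t = 4.5000: term = 274.775555
  t = 5.0000: term = 17302.072350
Convexity = (1/P) * sum = 18397.140960 / 822.445287 = 22.368833

Answer: Convexity = 22.3688


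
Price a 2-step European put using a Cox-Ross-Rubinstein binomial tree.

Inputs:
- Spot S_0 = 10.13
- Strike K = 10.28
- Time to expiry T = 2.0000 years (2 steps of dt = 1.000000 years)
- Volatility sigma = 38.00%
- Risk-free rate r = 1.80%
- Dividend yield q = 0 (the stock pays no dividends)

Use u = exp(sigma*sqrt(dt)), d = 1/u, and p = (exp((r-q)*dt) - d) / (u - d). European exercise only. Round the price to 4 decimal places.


Answer: Price = V(0,0) = 1.8113

Derivation:
dt = T/N = 1.000000
u = exp(sigma*sqrt(dt)) = 1.462285; d = 1/u = 0.683861
p = (exp((r-q)*dt) - d) / (u - d) = 0.429460
Discount per step: exp(-r*dt) = 0.982161
Stock lattice S(k, i) with i counting down-moves:
  k=0: S(0,0) = 10.1300
  k=1: S(1,0) = 14.8129; S(1,1) = 6.9275
  k=2: S(2,0) = 21.6607; S(2,1) = 10.1300; S(2,2) = 4.7375
Terminal payoffs V(N, i) = max(K - S_T, 0):
  V(2,0) = 0.000000; V(2,1) = 0.150000; V(2,2) = 5.542539
Backward induction: V(k, i) = exp(-r*dt) * [p * V(k+1, i) + (1-p) * V(k+1, i+1)].
  V(1,0) = exp(-r*dt) * [p*0.000000 + (1-p)*0.150000] = 0.084054
  V(1,1) = exp(-r*dt) * [p*0.150000 + (1-p)*5.542539] = 3.169099
  V(0,0) = exp(-r*dt) * [p*0.084054 + (1-p)*3.169099] = 1.811298


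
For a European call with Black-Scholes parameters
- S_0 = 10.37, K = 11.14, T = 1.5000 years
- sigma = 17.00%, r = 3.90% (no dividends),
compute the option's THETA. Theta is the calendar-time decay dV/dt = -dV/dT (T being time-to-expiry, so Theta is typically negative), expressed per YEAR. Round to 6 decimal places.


d1 = 0.0410639556; d2 = -0.1671426725
phi(d1) = 0.3986060643; exp(-qT) = 1.0000000000; exp(-rT) = 0.9431782404
Theta = -S*exp(-qT)*phi(d1)*sigma/(2*sqrt(T)) - r*K*exp(-rT)*N(d2) + q*S*exp(-qT)*N(d1)
N(d1) = 0.5163775452; N(d2) = 0.4336288952; sqrt(T) = 1.2247448714
Term 1 = -10.3700 * 1.0000000000 * 0.3986060643 * 0.1700 / (2 * 1.2247448714) = -0.2868771477
Term 2 = -0.0390 * 11.1400 * 0.9431782404 * 0.4336288952 = -0.1776895079
Term 3 = 0 (no dividend yield, q = 0)
Theta = -0.2868771477 + (-0.1776895079) + (0.0000000000) = -0.464567

Answer: Theta = -0.464567


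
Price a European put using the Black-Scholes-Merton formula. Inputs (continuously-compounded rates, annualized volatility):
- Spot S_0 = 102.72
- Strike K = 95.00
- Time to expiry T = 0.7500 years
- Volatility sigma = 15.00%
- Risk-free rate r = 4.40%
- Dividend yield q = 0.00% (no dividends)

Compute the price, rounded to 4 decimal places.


Answer: Price = 1.3728

Derivation:
d1 = (ln(S/K) + (r - q + 0.5*sigma^2) * T) / (sigma * sqrt(T)) = 0.92043065
d2 = d1 - sigma * sqrt(T) = 0.79052684
exp(-rT) = 0.96753856; exp(-qT) = 1.00000000
P = K * exp(-rT) * N(-d2) - S_0 * exp(-qT) * N(-d1)
N(-d1) = 0.17867388; N(-d2) = 0.21461008
P = 95.0000 * 0.96753856 * 0.21461008 - 102.7200 * 1.00000000 * 0.17867388 = 1.3728


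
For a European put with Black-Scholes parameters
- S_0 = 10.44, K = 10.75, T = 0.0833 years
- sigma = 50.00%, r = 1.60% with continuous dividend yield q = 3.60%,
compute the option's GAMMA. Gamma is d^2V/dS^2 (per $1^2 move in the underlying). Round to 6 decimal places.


d1 = -0.1421582521; d2 = -0.2864669490
phi(d1) = 0.3949314721; exp(-qT) = 0.9970056919; exp(-rT) = 0.9986680878
Gamma = exp(-qT) * phi(d1) / (S * sigma * sqrt(T)) = 0.9970056919 * 0.3949314721 / (10.4400 * 0.5000 * 0.2886173938) = 0.261352

Answer: Gamma = 0.261352


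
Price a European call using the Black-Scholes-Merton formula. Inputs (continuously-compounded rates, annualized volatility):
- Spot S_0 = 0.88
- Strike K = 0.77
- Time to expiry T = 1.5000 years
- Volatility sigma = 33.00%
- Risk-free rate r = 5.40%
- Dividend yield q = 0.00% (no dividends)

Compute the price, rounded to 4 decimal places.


Answer: Price = 0.2295

Derivation:
d1 = (ln(S/K) + (r - q + 0.5*sigma^2) * T) / (sigma * sqrt(T)) = 0.73288335
d2 = d1 - sigma * sqrt(T) = 0.32871755
exp(-rT) = 0.92219369; exp(-qT) = 1.00000000
C = S_0 * exp(-qT) * N(d1) - K * exp(-rT) * N(d2)
N(d1) = 0.76818521; N(d2) = 0.62881540
C = 0.8800 * 1.00000000 * 0.76818521 - 0.7700 * 0.92219369 * 0.62881540 = 0.2295


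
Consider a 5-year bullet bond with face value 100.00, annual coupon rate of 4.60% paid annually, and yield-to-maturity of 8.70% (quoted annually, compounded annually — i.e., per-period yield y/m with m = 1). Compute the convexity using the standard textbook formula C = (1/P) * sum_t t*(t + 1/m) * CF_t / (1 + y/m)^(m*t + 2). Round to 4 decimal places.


Coupon per period c = face * coupon_rate / m = 4.600000
Periods per year m = 1; per-period yield y/m = 0.087000
Number of cashflows N = 5
Cashflows (t years, CF_t, discount factor 1/(1+y/m)^(m*t), PV):
  t = 1.0000: CF_t = 4.600000, DF = 0.919963, PV = 4.231831
  t = 2.0000: CF_t = 4.600000, DF = 0.846332, PV = 3.893129
  t = 3.0000: CF_t = 4.600000, DF = 0.778595, PV = 3.581535
  t = 4.0000: CF_t = 4.600000, DF = 0.716278, PV = 3.294880
  t = 5.0000: CF_t = 104.600000, DF = 0.658950, PV = 68.926141
Price P = sum_t PV_t = 83.927516
Convexity numerator sum_t t*(t + 1/m) * CF_t / (1+y/m)^(m*t + 2):
  t = 1.0000: term = 7.163070
  t = 2.0000: term = 19.769282
  t = 3.0000: term = 36.374025
  t = 4.0000: term = 55.771274
  t = 5.0000: term = 1750.032567
Convexity = (1/P) * sum = 1869.110218 / 83.927516 = 22.270530

Answer: Convexity = 22.2705


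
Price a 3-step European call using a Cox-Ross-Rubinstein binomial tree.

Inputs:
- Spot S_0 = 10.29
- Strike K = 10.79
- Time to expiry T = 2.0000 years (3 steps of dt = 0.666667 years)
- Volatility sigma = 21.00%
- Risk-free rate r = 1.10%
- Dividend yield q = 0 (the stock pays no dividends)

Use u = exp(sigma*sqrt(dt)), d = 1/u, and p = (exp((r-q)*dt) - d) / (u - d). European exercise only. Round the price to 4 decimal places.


Answer: Price = V(0,0) = 1.1880

Derivation:
dt = T/N = 0.666667
u = exp(sigma*sqrt(dt)) = 1.187042; d = 1/u = 0.842430
p = (exp((r-q)*dt) - d) / (u - d) = 0.478597
Discount per step: exp(-r*dt) = 0.992693
Stock lattice S(k, i) with i counting down-moves:
  k=0: S(0,0) = 10.2900
  k=1: S(1,0) = 12.2147; S(1,1) = 8.6686
  k=2: S(2,0) = 14.4993; S(2,1) = 10.2900; S(2,2) = 7.3027
  k=3: S(3,0) = 17.2113; S(3,1) = 12.2147; S(3,2) = 8.6686; S(3,3) = 6.1520
Terminal payoffs V(N, i) = max(S_T - K, 0):
  V(3,0) = 6.421287; V(3,1) = 1.424660; V(3,2) = 0.000000; V(3,3) = 0.000000
Backward induction: V(k, i) = exp(-r*dt) * [p * V(k+1, i) + (1-p) * V(k+1, i+1)].
  V(2,0) = exp(-r*dt) * [p*6.421287 + (1-p)*1.424660] = 3.788148
  V(2,1) = exp(-r*dt) * [p*1.424660 + (1-p)*0.000000] = 0.676856
  V(2,2) = exp(-r*dt) * [p*0.000000 + (1-p)*0.000000] = 0.000000
  V(1,0) = exp(-r*dt) * [p*3.788148 + (1-p)*0.676856] = 2.150085
  V(1,1) = exp(-r*dt) * [p*0.676856 + (1-p)*0.000000] = 0.321574
  V(0,0) = exp(-r*dt) * [p*2.150085 + (1-p)*0.321574] = 1.187950


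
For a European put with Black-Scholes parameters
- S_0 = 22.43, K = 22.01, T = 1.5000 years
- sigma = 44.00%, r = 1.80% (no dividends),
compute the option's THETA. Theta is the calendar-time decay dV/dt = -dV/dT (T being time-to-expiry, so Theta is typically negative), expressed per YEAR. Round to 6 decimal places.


d1 = 0.3546238624; d2 = -0.1842638810
phi(d1) = 0.3746295623; exp(-qT) = 1.0000000000; exp(-rT) = 0.9733612415
Theta = -S*exp(-qT)*phi(d1)*sigma/(2*sqrt(T)) + r*K*exp(-rT)*N(-d2) - q*S*exp(-qT)*N(-d1)
N(-d1) = 0.3614356985; N(-d2) = 0.5730967762; sqrt(T) = 1.2247448714
Term 1 = -22.4300 * 1.0000000000 * 0.3746295623 * 0.4400 / (2 * 1.2247448714) = -1.5094139860
Term 2 = 0.0180 * 22.0100 * 0.9733612415 * 0.5730967762 = 0.2210011645
Term 3 = 0 (no dividend yield, q = 0)
Theta = -1.5094139860 + (0.2210011645) + (0.0000000000) = -1.288413

Answer: Theta = -1.288413


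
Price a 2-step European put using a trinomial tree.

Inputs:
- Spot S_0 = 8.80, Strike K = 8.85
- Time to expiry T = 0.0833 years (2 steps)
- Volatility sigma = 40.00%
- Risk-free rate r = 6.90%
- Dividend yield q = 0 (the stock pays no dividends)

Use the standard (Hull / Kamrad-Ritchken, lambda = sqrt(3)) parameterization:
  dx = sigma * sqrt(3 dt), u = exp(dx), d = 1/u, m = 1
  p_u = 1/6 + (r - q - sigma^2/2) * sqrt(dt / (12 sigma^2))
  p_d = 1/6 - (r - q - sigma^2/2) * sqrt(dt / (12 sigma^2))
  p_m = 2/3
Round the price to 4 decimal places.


Answer: Price = V(0,0) = 0.3573

Derivation:
dt = T/N = 0.041650; dx = sigma*sqrt(3*dt) = 0.141393
u = exp(dx) = 1.151877; d = 1/u = 0.868148
p_u = 0.165047, p_m = 0.666667, p_d = 0.168287
Discount per step: exp(-r*dt) = 0.997130
Stock lattice S(k, j) with j the centered position index:
  k=0: S(0,+0) = 8.8000
  k=1: S(1,-1) = 7.6397; S(1,+0) = 8.8000; S(1,+1) = 10.1365
  k=2: S(2,-2) = 6.6324; S(2,-1) = 7.6397; S(2,+0) = 8.8000; S(2,+1) = 10.1365; S(2,+2) = 11.6760
Terminal payoffs V(N, j) = max(K - S_T, 0):
  V(2,-2) = 2.217608; V(2,-1) = 1.210298; V(2,+0) = 0.050000; V(2,+1) = 0.000000; V(2,+2) = 0.000000
Backward induction: V(k, j) = exp(-r*dt) * [p_u * V(k+1, j+1) + p_m * V(k+1, j) + p_d * V(k+1, j-1)]
  V(1,-1) = exp(-r*dt) * [p_u*0.050000 + p_m*1.210298 + p_d*2.217608] = 1.184901
  V(1,+0) = exp(-r*dt) * [p_u*0.000000 + p_m*0.050000 + p_d*1.210298] = 0.236330
  V(1,+1) = exp(-r*dt) * [p_u*0.000000 + p_m*0.000000 + p_d*0.050000] = 0.008390
  V(0,+0) = exp(-r*dt) * [p_u*0.008390 + p_m*0.236330 + p_d*1.184901] = 0.357313


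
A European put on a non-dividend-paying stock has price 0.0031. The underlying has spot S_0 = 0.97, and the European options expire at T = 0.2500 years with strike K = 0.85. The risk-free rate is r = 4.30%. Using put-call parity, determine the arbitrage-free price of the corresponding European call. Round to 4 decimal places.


Answer: Call price = 0.1322

Derivation:
Put-call parity: C - P = S_0 * exp(-qT) - K * exp(-rT).
S_0 * exp(-qT) = 0.9700 * 1.00000000 = 0.97000000
K * exp(-rT) = 0.8500 * 0.98930757 = 0.84091144
C = P + S*exp(-qT) - K*exp(-rT)
C = 0.0031 + 0.97000000 - 0.84091144 = 0.1322


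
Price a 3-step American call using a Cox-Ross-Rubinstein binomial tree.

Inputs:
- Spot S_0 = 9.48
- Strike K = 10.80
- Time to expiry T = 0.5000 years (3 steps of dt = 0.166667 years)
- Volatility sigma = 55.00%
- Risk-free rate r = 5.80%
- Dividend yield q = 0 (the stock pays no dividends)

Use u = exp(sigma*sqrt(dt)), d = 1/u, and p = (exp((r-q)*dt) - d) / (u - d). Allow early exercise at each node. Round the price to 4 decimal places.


Answer: Price = V(0,0) = 1.1239

Derivation:
dt = T/N = 0.166667
u = exp(sigma*sqrt(dt)) = 1.251742; d = 1/u = 0.798886
p = (exp((r-q)*dt) - d) / (u - d) = 0.465550
Discount per step: exp(-r*dt) = 0.990380
Stock lattice S(k, i) with i counting down-moves:
  k=0: S(0,0) = 9.4800
  k=1: S(1,0) = 11.8665; S(1,1) = 7.5734
  k=2: S(2,0) = 14.8538; S(2,1) = 9.4800; S(2,2) = 6.0503
  k=3: S(3,0) = 18.5932; S(3,1) = 11.8665; S(3,2) = 7.5734; S(3,3) = 4.8335
Terminal payoffs V(N, i) = max(S_T - K, 0):
  V(3,0) = 7.793164; V(3,1) = 1.066519; V(3,2) = 0.000000; V(3,3) = 0.000000
Backward induction: V(k, i) = exp(-r*dt) * [p * V(k+1, i) + (1-p) * V(k+1, i+1)]; then take max(V_cont, immediate exercise) for American.
  V(2,0) = exp(-r*dt) * [p*7.793164 + (1-p)*1.066519] = 4.157722; exercise = 4.053825; V(2,0) = max -> 4.157722
  V(2,1) = exp(-r*dt) * [p*1.066519 + (1-p)*0.000000] = 0.491741; exercise = 0.000000; V(2,1) = max -> 0.491741
  V(2,2) = exp(-r*dt) * [p*0.000000 + (1-p)*0.000000] = 0.000000; exercise = 0.000000; V(2,2) = max -> 0.000000
  V(1,0) = exp(-r*dt) * [p*4.157722 + (1-p)*0.491741] = 2.177290; exercise = 1.066519; V(1,0) = max -> 2.177290
  V(1,1) = exp(-r*dt) * [p*0.491741 + (1-p)*0.000000] = 0.226728; exercise = 0.000000; V(1,1) = max -> 0.226728
  V(0,0) = exp(-r*dt) * [p*2.177290 + (1-p)*0.226728] = 1.123895; exercise = 0.000000; V(0,0) = max -> 1.123895


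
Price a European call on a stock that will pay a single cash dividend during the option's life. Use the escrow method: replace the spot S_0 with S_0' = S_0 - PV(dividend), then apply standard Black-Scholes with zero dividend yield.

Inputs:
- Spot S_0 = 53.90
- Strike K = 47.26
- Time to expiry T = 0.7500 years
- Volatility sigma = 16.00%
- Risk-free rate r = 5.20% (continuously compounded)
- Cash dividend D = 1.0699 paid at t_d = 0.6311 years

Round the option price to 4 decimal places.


PV(D) = D * exp(-r * t_d) = 1.0699 * 0.96771544 = 1.03535875
S_0' = S_0 - PV(D) = 53.9000 - 1.03535875 = 52.86464125
d1 = (ln(S_0'/K) + (r + sigma^2/2)*T) / (sigma*sqrt(T)) = 1.15953900
d2 = d1 - sigma*sqrt(T) = 1.02097493
exp(-rT) = 0.96175071
N(d1) = 0.87688172; N(d2) = 0.84636684
C = S_0' * N(d1) - K * exp(-rT) * N(d2) = 52.86464125 * 0.87688172 - 47.2600 * 0.96175071 * 0.84636684 = 7.8867

Answer: Price = 7.8867
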